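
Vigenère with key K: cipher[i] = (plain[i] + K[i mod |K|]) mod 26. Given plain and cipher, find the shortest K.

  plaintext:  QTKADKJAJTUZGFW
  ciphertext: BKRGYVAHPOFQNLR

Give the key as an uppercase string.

  i= 0: B-Q = 11 → L
  i= 1: K-T = 17 → R
  i= 2: R-K =  7 → H
  i= 3: G-A =  6 → G
  i= 4: Y-D = 21 → V
  i= 5: V-K = 11 → L
  i= 6: A-J = 17 → R
  i= 7: H-A =  7 → H
  i= 8: P-J =  6 → G
  i= 9: O-T = 21 → V
  i=10: F-U = 11 → L
  i=11: Q-Z = 17 → R
  i=12: N-G =  7 → H
  i=13: L-F =  6 → G
  i=14: R-W = 21 → V
  shifts repeat with period 5: LRHGV

LRHGV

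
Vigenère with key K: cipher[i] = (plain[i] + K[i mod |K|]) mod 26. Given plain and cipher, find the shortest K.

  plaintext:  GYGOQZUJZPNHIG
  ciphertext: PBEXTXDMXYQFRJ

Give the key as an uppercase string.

JDY

  i= 0: P-G =  9 → J
  i= 1: B-Y =  3 → D
  i= 2: E-G = 24 → Y
  i= 3: X-O =  9 → J
  i= 4: T-Q =  3 → D
  i= 5: X-Z = 24 → Y
  i= 6: D-U =  9 → J
  i= 7: M-J =  3 → D
  i= 8: X-Z = 24 → Y
  i= 9: Y-P =  9 → J
  i=10: Q-N =  3 → D
  i=11: F-H = 24 → Y
  i=12: R-I =  9 → J
  i=13: J-G =  3 → D
  shifts repeat with period 3: JDY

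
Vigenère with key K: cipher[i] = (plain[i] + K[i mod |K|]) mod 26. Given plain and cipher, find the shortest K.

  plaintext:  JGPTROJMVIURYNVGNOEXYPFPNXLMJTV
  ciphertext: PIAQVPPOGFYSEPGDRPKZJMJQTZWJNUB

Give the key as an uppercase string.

GCLXEB

  i= 0: P-J =  6 → G
  i= 1: I-G =  2 → C
  i= 2: A-P = 11 → L
  i= 3: Q-T = 23 → X
  i= 4: V-R =  4 → E
  i= 5: P-O =  1 → B
  i= 6: P-J =  6 → G
  i= 7: O-M =  2 → C
  i= 8: G-V = 11 → L
  i= 9: F-I = 23 → X
  i=10: Y-U =  4 → E
  i=11: S-R =  1 → B
  i=12: E-Y =  6 → G
  i=13: P-N =  2 → C
  i=14: G-V = 11 → L
  i=15: D-G = 23 → X
  i=16: R-N =  4 → E
  i=17: P-O =  1 → B
  i=18: K-E =  6 → G
  i=19: Z-X =  2 → C
  i=20: J-Y = 11 → L
  i=21: M-P = 23 → X
  i=22: J-F =  4 → E
  i=23: Q-P =  1 → B
  i=24: T-N =  6 → G
  i=25: Z-X =  2 → C
  i=26: W-L = 11 → L
  i=27: J-M = 23 → X
  i=28: N-J =  4 → E
  i=29: U-T =  1 → B
  i=30: B-V =  6 → G
  shifts repeat with period 6: GCLXEB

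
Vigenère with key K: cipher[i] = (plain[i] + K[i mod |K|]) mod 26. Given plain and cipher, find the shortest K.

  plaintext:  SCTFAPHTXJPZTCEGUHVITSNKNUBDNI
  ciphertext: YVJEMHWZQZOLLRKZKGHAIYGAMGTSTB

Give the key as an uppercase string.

GTQZMSP

  i= 0: Y-S =  6 → G
  i= 1: V-C = 19 → T
  i= 2: J-T = 16 → Q
  i= 3: E-F = 25 → Z
  i= 4: M-A = 12 → M
  i= 5: H-P = 18 → S
  i= 6: W-H = 15 → P
  i= 7: Z-T =  6 → G
  i= 8: Q-X = 19 → T
  i= 9: Z-J = 16 → Q
  i=10: O-P = 25 → Z
  i=11: L-Z = 12 → M
  i=12: L-T = 18 → S
  i=13: R-C = 15 → P
  i=14: K-E =  6 → G
  i=15: Z-G = 19 → T
  i=16: K-U = 16 → Q
  i=17: G-H = 25 → Z
  i=18: H-V = 12 → M
  i=19: A-I = 18 → S
  i=20: I-T = 15 → P
  i=21: Y-S =  6 → G
  i=22: G-N = 19 → T
  i=23: A-K = 16 → Q
  i=24: M-N = 25 → Z
  i=25: G-U = 12 → M
  i=26: T-B = 18 → S
  i=27: S-D = 15 → P
  i=28: T-N =  6 → G
  i=29: B-I = 19 → T
  shifts repeat with period 7: GTQZMSP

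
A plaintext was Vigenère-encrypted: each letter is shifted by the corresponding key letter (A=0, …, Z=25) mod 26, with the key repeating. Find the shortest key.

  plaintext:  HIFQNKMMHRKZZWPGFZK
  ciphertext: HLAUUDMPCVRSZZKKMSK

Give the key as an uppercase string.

  i= 0: H-H =  0 → A
  i= 1: L-I =  3 → D
  i= 2: A-F = 21 → V
  i= 3: U-Q =  4 → E
  i= 4: U-N =  7 → H
  i= 5: D-K = 19 → T
  i= 6: M-M =  0 → A
  i= 7: P-M =  3 → D
  i= 8: C-H = 21 → V
  i= 9: V-R =  4 → E
  i=10: R-K =  7 → H
  i=11: S-Z = 19 → T
  i=12: Z-Z =  0 → A
  i=13: Z-W =  3 → D
  i=14: K-P = 21 → V
  i=15: K-G =  4 → E
  i=16: M-F =  7 → H
  i=17: S-Z = 19 → T
  i=18: K-K =  0 → A
  shifts repeat with period 6: ADVEHT

ADVEHT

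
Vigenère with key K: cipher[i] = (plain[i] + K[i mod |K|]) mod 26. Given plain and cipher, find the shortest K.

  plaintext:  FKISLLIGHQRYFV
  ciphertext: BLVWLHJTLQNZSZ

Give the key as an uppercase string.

  i= 0: B-F = 22 → W
  i= 1: L-K =  1 → B
  i= 2: V-I = 13 → N
  i= 3: W-S =  4 → E
  i= 4: L-L =  0 → A
  i= 5: H-L = 22 → W
  i= 6: J-I =  1 → B
  i= 7: T-G = 13 → N
  i= 8: L-H =  4 → E
  i= 9: Q-Q =  0 → A
  i=10: N-R = 22 → W
  i=11: Z-Y =  1 → B
  i=12: S-F = 13 → N
  i=13: Z-V =  4 → E
  shifts repeat with period 5: WBNEA

WBNEA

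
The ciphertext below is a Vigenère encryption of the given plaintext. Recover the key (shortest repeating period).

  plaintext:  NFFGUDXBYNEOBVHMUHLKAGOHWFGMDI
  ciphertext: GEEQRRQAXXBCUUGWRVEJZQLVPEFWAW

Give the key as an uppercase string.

  i= 0: G-N = 19 → T
  i= 1: E-F = 25 → Z
  i= 2: E-F = 25 → Z
  i= 3: Q-G = 10 → K
  i= 4: R-U = 23 → X
  i= 5: R-D = 14 → O
  i= 6: Q-X = 19 → T
  i= 7: A-B = 25 → Z
  i= 8: X-Y = 25 → Z
  i= 9: X-N = 10 → K
  i=10: B-E = 23 → X
  i=11: C-O = 14 → O
  i=12: U-B = 19 → T
  i=13: U-V = 25 → Z
  i=14: G-H = 25 → Z
  i=15: W-M = 10 → K
  i=16: R-U = 23 → X
  i=17: V-H = 14 → O
  i=18: E-L = 19 → T
  i=19: J-K = 25 → Z
  i=20: Z-A = 25 → Z
  i=21: Q-G = 10 → K
  i=22: L-O = 23 → X
  i=23: V-H = 14 → O
  i=24: P-W = 19 → T
  i=25: E-F = 25 → Z
  i=26: F-G = 25 → Z
  i=27: W-M = 10 → K
  i=28: A-D = 23 → X
  i=29: W-I = 14 → O
  shifts repeat with period 6: TZZKXO

TZZKXO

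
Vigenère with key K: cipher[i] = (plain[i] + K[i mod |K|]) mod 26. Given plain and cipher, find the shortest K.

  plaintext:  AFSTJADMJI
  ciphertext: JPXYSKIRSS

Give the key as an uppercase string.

JKFF

  i= 0: J-A =  9 → J
  i= 1: P-F = 10 → K
  i= 2: X-S =  5 → F
  i= 3: Y-T =  5 → F
  i= 4: S-J =  9 → J
  i= 5: K-A = 10 → K
  i= 6: I-D =  5 → F
  i= 7: R-M =  5 → F
  i= 8: S-J =  9 → J
  i= 9: S-I = 10 → K
  shifts repeat with period 4: JKFF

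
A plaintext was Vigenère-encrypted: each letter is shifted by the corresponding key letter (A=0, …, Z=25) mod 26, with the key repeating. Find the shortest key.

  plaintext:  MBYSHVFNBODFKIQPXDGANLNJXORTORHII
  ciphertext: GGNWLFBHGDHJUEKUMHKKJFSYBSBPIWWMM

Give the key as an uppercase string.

UFPEEKW

  i= 0: G-M = 20 → U
  i= 1: G-B =  5 → F
  i= 2: N-Y = 15 → P
  i= 3: W-S =  4 → E
  i= 4: L-H =  4 → E
  i= 5: F-V = 10 → K
  i= 6: B-F = 22 → W
  i= 7: H-N = 20 → U
  i= 8: G-B =  5 → F
  i= 9: D-O = 15 → P
  i=10: H-D =  4 → E
  i=11: J-F =  4 → E
  i=12: U-K = 10 → K
  i=13: E-I = 22 → W
  i=14: K-Q = 20 → U
  i=15: U-P =  5 → F
  i=16: M-X = 15 → P
  i=17: H-D =  4 → E
  i=18: K-G =  4 → E
  i=19: K-A = 10 → K
  i=20: J-N = 22 → W
  i=21: F-L = 20 → U
  i=22: S-N =  5 → F
  i=23: Y-J = 15 → P
  i=24: B-X =  4 → E
  i=25: S-O =  4 → E
  i=26: B-R = 10 → K
  i=27: P-T = 22 → W
  i=28: I-O = 20 → U
  i=29: W-R =  5 → F
  i=30: W-H = 15 → P
  i=31: M-I =  4 → E
  i=32: M-I =  4 → E
  shifts repeat with period 7: UFPEEKW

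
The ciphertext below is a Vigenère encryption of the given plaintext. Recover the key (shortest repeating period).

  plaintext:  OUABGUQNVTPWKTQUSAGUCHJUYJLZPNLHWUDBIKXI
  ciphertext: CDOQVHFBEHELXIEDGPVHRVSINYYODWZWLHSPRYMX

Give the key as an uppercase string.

OJOPPNP

  i= 0: C-O = 14 → O
  i= 1: D-U =  9 → J
  i= 2: O-A = 14 → O
  i= 3: Q-B = 15 → P
  i= 4: V-G = 15 → P
  i= 5: H-U = 13 → N
  i= 6: F-Q = 15 → P
  i= 7: B-N = 14 → O
  i= 8: E-V =  9 → J
  i= 9: H-T = 14 → O
  i=10: E-P = 15 → P
  i=11: L-W = 15 → P
  i=12: X-K = 13 → N
  i=13: I-T = 15 → P
  i=14: E-Q = 14 → O
  i=15: D-U =  9 → J
  i=16: G-S = 14 → O
  i=17: P-A = 15 → P
  i=18: V-G = 15 → P
  i=19: H-U = 13 → N
  i=20: R-C = 15 → P
  i=21: V-H = 14 → O
  i=22: S-J =  9 → J
  i=23: I-U = 14 → O
  i=24: N-Y = 15 → P
  i=25: Y-J = 15 → P
  i=26: Y-L = 13 → N
  i=27: O-Z = 15 → P
  i=28: D-P = 14 → O
  i=29: W-N =  9 → J
  i=30: Z-L = 14 → O
  i=31: W-H = 15 → P
  i=32: L-W = 15 → P
  i=33: H-U = 13 → N
  i=34: S-D = 15 → P
  i=35: P-B = 14 → O
  i=36: R-I =  9 → J
  i=37: Y-K = 14 → O
  i=38: M-X = 15 → P
  i=39: X-I = 15 → P
  shifts repeat with period 7: OJOPPNP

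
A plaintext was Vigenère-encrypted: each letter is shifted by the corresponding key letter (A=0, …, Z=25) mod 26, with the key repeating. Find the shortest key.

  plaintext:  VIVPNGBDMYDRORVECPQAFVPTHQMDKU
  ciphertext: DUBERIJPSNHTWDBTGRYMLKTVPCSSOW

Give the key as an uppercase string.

  i= 0: D-V =  8 → I
  i= 1: U-I = 12 → M
  i= 2: B-V =  6 → G
  i= 3: E-P = 15 → P
  i= 4: R-N =  4 → E
  i= 5: I-G =  2 → C
  i= 6: J-B =  8 → I
  i= 7: P-D = 12 → M
  i= 8: S-M =  6 → G
  i= 9: N-Y = 15 → P
  i=10: H-D =  4 → E
  i=11: T-R =  2 → C
  i=12: W-O =  8 → I
  i=13: D-R = 12 → M
  i=14: B-V =  6 → G
  i=15: T-E = 15 → P
  i=16: G-C =  4 → E
  i=17: R-P =  2 → C
  i=18: Y-Q =  8 → I
  i=19: M-A = 12 → M
  i=20: L-F =  6 → G
  i=21: K-V = 15 → P
  i=22: T-P =  4 → E
  i=23: V-T =  2 → C
  i=24: P-H =  8 → I
  i=25: C-Q = 12 → M
  i=26: S-M =  6 → G
  i=27: S-D = 15 → P
  i=28: O-K =  4 → E
  i=29: W-U =  2 → C
  shifts repeat with period 6: IMGPEC

IMGPEC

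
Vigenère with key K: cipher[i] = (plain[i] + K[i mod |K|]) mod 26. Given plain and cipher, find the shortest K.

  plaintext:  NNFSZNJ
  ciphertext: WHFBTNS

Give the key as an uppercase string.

  i= 0: W-N =  9 → J
  i= 1: H-N = 20 → U
  i= 2: F-F =  0 → A
  i= 3: B-S =  9 → J
  i= 4: T-Z = 20 → U
  i= 5: N-N =  0 → A
  i= 6: S-J =  9 → J
  shifts repeat with period 3: JUA

JUA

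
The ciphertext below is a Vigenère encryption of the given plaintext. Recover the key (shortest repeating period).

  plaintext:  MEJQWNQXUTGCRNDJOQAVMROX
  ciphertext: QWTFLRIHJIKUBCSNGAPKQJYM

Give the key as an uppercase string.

ESKPP

  i= 0: Q-M =  4 → E
  i= 1: W-E = 18 → S
  i= 2: T-J = 10 → K
  i= 3: F-Q = 15 → P
  i= 4: L-W = 15 → P
  i= 5: R-N =  4 → E
  i= 6: I-Q = 18 → S
  i= 7: H-X = 10 → K
  i= 8: J-U = 15 → P
  i= 9: I-T = 15 → P
  i=10: K-G =  4 → E
  i=11: U-C = 18 → S
  i=12: B-R = 10 → K
  i=13: C-N = 15 → P
  i=14: S-D = 15 → P
  i=15: N-J =  4 → E
  i=16: G-O = 18 → S
  i=17: A-Q = 10 → K
  i=18: P-A = 15 → P
  i=19: K-V = 15 → P
  i=20: Q-M =  4 → E
  i=21: J-R = 18 → S
  i=22: Y-O = 10 → K
  i=23: M-X = 15 → P
  shifts repeat with period 5: ESKPP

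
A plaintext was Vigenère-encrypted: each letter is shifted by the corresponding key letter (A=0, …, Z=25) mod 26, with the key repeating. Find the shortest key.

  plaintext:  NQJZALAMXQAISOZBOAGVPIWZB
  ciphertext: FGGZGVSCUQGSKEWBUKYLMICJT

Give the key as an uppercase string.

SQXAGK

  i= 0: F-N = 18 → S
  i= 1: G-Q = 16 → Q
  i= 2: G-J = 23 → X
  i= 3: Z-Z =  0 → A
  i= 4: G-A =  6 → G
  i= 5: V-L = 10 → K
  i= 6: S-A = 18 → S
  i= 7: C-M = 16 → Q
  i= 8: U-X = 23 → X
  i= 9: Q-Q =  0 → A
  i=10: G-A =  6 → G
  i=11: S-I = 10 → K
  i=12: K-S = 18 → S
  i=13: E-O = 16 → Q
  i=14: W-Z = 23 → X
  i=15: B-B =  0 → A
  i=16: U-O =  6 → G
  i=17: K-A = 10 → K
  i=18: Y-G = 18 → S
  i=19: L-V = 16 → Q
  i=20: M-P = 23 → X
  i=21: I-I =  0 → A
  i=22: C-W =  6 → G
  i=23: J-Z = 10 → K
  i=24: T-B = 18 → S
  shifts repeat with period 6: SQXAGK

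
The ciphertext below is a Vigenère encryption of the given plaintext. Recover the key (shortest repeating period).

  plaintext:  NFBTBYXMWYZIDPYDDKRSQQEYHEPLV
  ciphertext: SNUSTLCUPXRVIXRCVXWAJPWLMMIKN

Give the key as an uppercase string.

  i= 0: S-N =  5 → F
  i= 1: N-F =  8 → I
  i= 2: U-B = 19 → T
  i= 3: S-T = 25 → Z
  i= 4: T-B = 18 → S
  i= 5: L-Y = 13 → N
  i= 6: C-X =  5 → F
  i= 7: U-M =  8 → I
  i= 8: P-W = 19 → T
  i= 9: X-Y = 25 → Z
  i=10: R-Z = 18 → S
  i=11: V-I = 13 → N
  i=12: I-D =  5 → F
  i=13: X-P =  8 → I
  i=14: R-Y = 19 → T
  i=15: C-D = 25 → Z
  i=16: V-D = 18 → S
  i=17: X-K = 13 → N
  i=18: W-R =  5 → F
  i=19: A-S =  8 → I
  i=20: J-Q = 19 → T
  i=21: P-Q = 25 → Z
  i=22: W-E = 18 → S
  i=23: L-Y = 13 → N
  i=24: M-H =  5 → F
  i=25: M-E =  8 → I
  i=26: I-P = 19 → T
  i=27: K-L = 25 → Z
  i=28: N-V = 18 → S
  shifts repeat with period 6: FITZSN

FITZSN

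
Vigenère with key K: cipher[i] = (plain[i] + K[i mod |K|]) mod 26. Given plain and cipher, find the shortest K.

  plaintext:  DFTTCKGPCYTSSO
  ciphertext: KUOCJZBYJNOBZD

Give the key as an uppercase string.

HPVJ

  i= 0: K-D =  7 → H
  i= 1: U-F = 15 → P
  i= 2: O-T = 21 → V
  i= 3: C-T =  9 → J
  i= 4: J-C =  7 → H
  i= 5: Z-K = 15 → P
  i= 6: B-G = 21 → V
  i= 7: Y-P =  9 → J
  i= 8: J-C =  7 → H
  i= 9: N-Y = 15 → P
  i=10: O-T = 21 → V
  i=11: B-S =  9 → J
  i=12: Z-S =  7 → H
  i=13: D-O = 15 → P
  shifts repeat with period 4: HPVJ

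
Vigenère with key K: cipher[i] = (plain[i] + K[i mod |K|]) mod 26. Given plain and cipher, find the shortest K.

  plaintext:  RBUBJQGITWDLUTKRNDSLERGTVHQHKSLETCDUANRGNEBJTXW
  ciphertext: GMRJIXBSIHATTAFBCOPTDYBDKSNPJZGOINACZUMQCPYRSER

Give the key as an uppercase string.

PLXIZHVK

  i= 0: G-R = 15 → P
  i= 1: M-B = 11 → L
  i= 2: R-U = 23 → X
  i= 3: J-B =  8 → I
  i= 4: I-J = 25 → Z
  i= 5: X-Q =  7 → H
  i= 6: B-G = 21 → V
  i= 7: S-I = 10 → K
  i= 8: I-T = 15 → P
  i= 9: H-W = 11 → L
  i=10: A-D = 23 → X
  i=11: T-L =  8 → I
  i=12: T-U = 25 → Z
  i=13: A-T =  7 → H
  i=14: F-K = 21 → V
  i=15: B-R = 10 → K
  i=16: C-N = 15 → P
  i=17: O-D = 11 → L
  i=18: P-S = 23 → X
  i=19: T-L =  8 → I
  i=20: D-E = 25 → Z
  i=21: Y-R =  7 → H
  i=22: B-G = 21 → V
  i=23: D-T = 10 → K
  i=24: K-V = 15 → P
  i=25: S-H = 11 → L
  i=26: N-Q = 23 → X
  i=27: P-H =  8 → I
  i=28: J-K = 25 → Z
  i=29: Z-S =  7 → H
  i=30: G-L = 21 → V
  i=31: O-E = 10 → K
  i=32: I-T = 15 → P
  i=33: N-C = 11 → L
  i=34: A-D = 23 → X
  i=35: C-U =  8 → I
  i=36: Z-A = 25 → Z
  i=37: U-N =  7 → H
  i=38: M-R = 21 → V
  i=39: Q-G = 10 → K
  i=40: C-N = 15 → P
  i=41: P-E = 11 → L
  i=42: Y-B = 23 → X
  i=43: R-J =  8 → I
  i=44: S-T = 25 → Z
  i=45: E-X =  7 → H
  i=46: R-W = 21 → V
  shifts repeat with period 8: PLXIZHVK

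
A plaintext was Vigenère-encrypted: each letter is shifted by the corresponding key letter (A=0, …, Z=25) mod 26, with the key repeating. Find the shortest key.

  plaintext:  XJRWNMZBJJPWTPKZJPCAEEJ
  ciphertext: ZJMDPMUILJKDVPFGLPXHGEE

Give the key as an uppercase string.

  i= 0: Z-X =  2 → C
  i= 1: J-J =  0 → A
  i= 2: M-R = 21 → V
  i= 3: D-W =  7 → H
  i= 4: P-N =  2 → C
  i= 5: M-M =  0 → A
  i= 6: U-Z = 21 → V
  i= 7: I-B =  7 → H
  i= 8: L-J =  2 → C
  i= 9: J-J =  0 → A
  i=10: K-P = 21 → V
  i=11: D-W =  7 → H
  i=12: V-T =  2 → C
  i=13: P-P =  0 → A
  i=14: F-K = 21 → V
  i=15: G-Z =  7 → H
  i=16: L-J =  2 → C
  i=17: P-P =  0 → A
  i=18: X-C = 21 → V
  i=19: H-A =  7 → H
  i=20: G-E =  2 → C
  i=21: E-E =  0 → A
  i=22: E-J = 21 → V
  shifts repeat with period 4: CAVH

CAVH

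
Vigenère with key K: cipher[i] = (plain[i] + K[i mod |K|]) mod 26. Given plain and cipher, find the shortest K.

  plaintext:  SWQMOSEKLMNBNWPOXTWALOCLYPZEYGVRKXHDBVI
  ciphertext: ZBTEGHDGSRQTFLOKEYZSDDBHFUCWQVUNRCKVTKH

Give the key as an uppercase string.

  i= 0: Z-S =  7 → H
  i= 1: B-W =  5 → F
  i= 2: T-Q =  3 → D
  i= 3: E-M = 18 → S
  i= 4: G-O = 18 → S
  i= 5: H-S = 15 → P
  i= 6: D-E = 25 → Z
  i= 7: G-K = 22 → W
  i= 8: S-L =  7 → H
  i= 9: R-M =  5 → F
  i=10: Q-N =  3 → D
  i=11: T-B = 18 → S
  i=12: F-N = 18 → S
  i=13: L-W = 15 → P
  i=14: O-P = 25 → Z
  i=15: K-O = 22 → W
  i=16: E-X =  7 → H
  i=17: Y-T =  5 → F
  i=18: Z-W =  3 → D
  i=19: S-A = 18 → S
  i=20: D-L = 18 → S
  i=21: D-O = 15 → P
  i=22: B-C = 25 → Z
  i=23: H-L = 22 → W
  i=24: F-Y =  7 → H
  i=25: U-P =  5 → F
  i=26: C-Z =  3 → D
  i=27: W-E = 18 → S
  i=28: Q-Y = 18 → S
  i=29: V-G = 15 → P
  i=30: U-V = 25 → Z
  i=31: N-R = 22 → W
  i=32: R-K =  7 → H
  i=33: C-X =  5 → F
  i=34: K-H =  3 → D
  i=35: V-D = 18 → S
  i=36: T-B = 18 → S
  i=37: K-V = 15 → P
  i=38: H-I = 25 → Z
  shifts repeat with period 8: HFDSSPZW

HFDSSPZW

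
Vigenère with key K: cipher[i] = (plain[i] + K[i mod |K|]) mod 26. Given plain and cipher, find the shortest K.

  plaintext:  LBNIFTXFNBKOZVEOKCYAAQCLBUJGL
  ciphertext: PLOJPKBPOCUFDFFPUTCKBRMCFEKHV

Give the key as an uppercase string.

  i= 0: P-L =  4 → E
  i= 1: L-B = 10 → K
  i= 2: O-N =  1 → B
  i= 3: J-I =  1 → B
  i= 4: P-F = 10 → K
  i= 5: K-T = 17 → R
  i= 6: B-X =  4 → E
  i= 7: P-F = 10 → K
  i= 8: O-N =  1 → B
  i= 9: C-B =  1 → B
  i=10: U-K = 10 → K
  i=11: F-O = 17 → R
  i=12: D-Z =  4 → E
  i=13: F-V = 10 → K
  i=14: F-E =  1 → B
  i=15: P-O =  1 → B
  i=16: U-K = 10 → K
  i=17: T-C = 17 → R
  i=18: C-Y =  4 → E
  i=19: K-A = 10 → K
  i=20: B-A =  1 → B
  i=21: R-Q =  1 → B
  i=22: M-C = 10 → K
  i=23: C-L = 17 → R
  i=24: F-B =  4 → E
  i=25: E-U = 10 → K
  i=26: K-J =  1 → B
  i=27: H-G =  1 → B
  i=28: V-L = 10 → K
  shifts repeat with period 6: EKBBKR

EKBBKR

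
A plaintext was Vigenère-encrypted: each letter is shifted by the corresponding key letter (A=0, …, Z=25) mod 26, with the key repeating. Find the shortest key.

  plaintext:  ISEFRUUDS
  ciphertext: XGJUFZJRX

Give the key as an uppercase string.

  i= 0: X-I = 15 → P
  i= 1: G-S = 14 → O
  i= 2: J-E =  5 → F
  i= 3: U-F = 15 → P
  i= 4: F-R = 14 → O
  i= 5: Z-U =  5 → F
  i= 6: J-U = 15 → P
  i= 7: R-D = 14 → O
  i= 8: X-S =  5 → F
  shifts repeat with period 3: POF

POF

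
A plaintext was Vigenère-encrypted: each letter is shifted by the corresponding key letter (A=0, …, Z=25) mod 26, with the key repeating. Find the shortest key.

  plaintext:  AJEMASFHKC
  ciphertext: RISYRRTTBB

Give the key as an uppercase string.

  i= 0: R-A = 17 → R
  i= 1: I-J = 25 → Z
  i= 2: S-E = 14 → O
  i= 3: Y-M = 12 → M
  i= 4: R-A = 17 → R
  i= 5: R-S = 25 → Z
  i= 6: T-F = 14 → O
  i= 7: T-H = 12 → M
  i= 8: B-K = 17 → R
  i= 9: B-C = 25 → Z
  shifts repeat with period 4: RZOM

RZOM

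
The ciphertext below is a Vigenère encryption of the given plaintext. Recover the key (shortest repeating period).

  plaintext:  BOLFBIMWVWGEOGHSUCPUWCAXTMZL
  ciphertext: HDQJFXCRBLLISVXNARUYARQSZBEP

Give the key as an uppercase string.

  i= 0: H-B =  6 → G
  i= 1: D-O = 15 → P
  i= 2: Q-L =  5 → F
  i= 3: J-F =  4 → E
  i= 4: F-B =  4 → E
  i= 5: X-I = 15 → P
  i= 6: C-M = 16 → Q
  i= 7: R-W = 21 → V
  i= 8: B-V =  6 → G
  i= 9: L-W = 15 → P
  i=10: L-G =  5 → F
  i=11: I-E =  4 → E
  i=12: S-O =  4 → E
  i=13: V-G = 15 → P
  i=14: X-H = 16 → Q
  i=15: N-S = 21 → V
  i=16: A-U =  6 → G
  i=17: R-C = 15 → P
  i=18: U-P =  5 → F
  i=19: Y-U =  4 → E
  i=20: A-W =  4 → E
  i=21: R-C = 15 → P
  i=22: Q-A = 16 → Q
  i=23: S-X = 21 → V
  i=24: Z-T =  6 → G
  i=25: B-M = 15 → P
  i=26: E-Z =  5 → F
  i=27: P-L =  4 → E
  shifts repeat with period 8: GPFEEPQV

GPFEEPQV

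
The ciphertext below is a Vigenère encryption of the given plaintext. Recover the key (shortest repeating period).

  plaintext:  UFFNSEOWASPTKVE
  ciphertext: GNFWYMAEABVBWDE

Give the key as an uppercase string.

MIAJGI

  i= 0: G-U = 12 → M
  i= 1: N-F =  8 → I
  i= 2: F-F =  0 → A
  i= 3: W-N =  9 → J
  i= 4: Y-S =  6 → G
  i= 5: M-E =  8 → I
  i= 6: A-O = 12 → M
  i= 7: E-W =  8 → I
  i= 8: A-A =  0 → A
  i= 9: B-S =  9 → J
  i=10: V-P =  6 → G
  i=11: B-T =  8 → I
  i=12: W-K = 12 → M
  i=13: D-V =  8 → I
  i=14: E-E =  0 → A
  shifts repeat with period 6: MIAJGI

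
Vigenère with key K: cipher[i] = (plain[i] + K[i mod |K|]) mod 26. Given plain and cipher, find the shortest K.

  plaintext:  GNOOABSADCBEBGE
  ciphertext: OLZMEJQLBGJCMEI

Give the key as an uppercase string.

  i= 0: O-G =  8 → I
  i= 1: L-N = 24 → Y
  i= 2: Z-O = 11 → L
  i= 3: M-O = 24 → Y
  i= 4: E-A =  4 → E
  i= 5: J-B =  8 → I
  i= 6: Q-S = 24 → Y
  i= 7: L-A = 11 → L
  i= 8: B-D = 24 → Y
  i= 9: G-C =  4 → E
  i=10: J-B =  8 → I
  i=11: C-E = 24 → Y
  i=12: M-B = 11 → L
  i=13: E-G = 24 → Y
  i=14: I-E =  4 → E
  shifts repeat with period 5: IYLYE

IYLYE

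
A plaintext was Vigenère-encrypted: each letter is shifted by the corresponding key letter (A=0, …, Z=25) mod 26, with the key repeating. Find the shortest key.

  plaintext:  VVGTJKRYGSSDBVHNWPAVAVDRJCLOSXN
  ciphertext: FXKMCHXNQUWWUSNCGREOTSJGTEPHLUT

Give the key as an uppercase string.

  i= 0: F-V = 10 → K
  i= 1: X-V =  2 → C
  i= 2: K-G =  4 → E
  i= 3: M-T = 19 → T
  i= 4: C-J = 19 → T
  i= 5: H-K = 23 → X
  i= 6: X-R =  6 → G
  i= 7: N-Y = 15 → P
  i= 8: Q-G = 10 → K
  i= 9: U-S =  2 → C
  i=10: W-S =  4 → E
  i=11: W-D = 19 → T
  i=12: U-B = 19 → T
  i=13: S-V = 23 → X
  i=14: N-H =  6 → G
  i=15: C-N = 15 → P
  i=16: G-W = 10 → K
  i=17: R-P =  2 → C
  i=18: E-A =  4 → E
  i=19: O-V = 19 → T
  i=20: T-A = 19 → T
  i=21: S-V = 23 → X
  i=22: J-D =  6 → G
  i=23: G-R = 15 → P
  i=24: T-J = 10 → K
  i=25: E-C =  2 → C
  i=26: P-L =  4 → E
  i=27: H-O = 19 → T
  i=28: L-S = 19 → T
  i=29: U-X = 23 → X
  i=30: T-N =  6 → G
  shifts repeat with period 8: KCETTXGP

KCETTXGP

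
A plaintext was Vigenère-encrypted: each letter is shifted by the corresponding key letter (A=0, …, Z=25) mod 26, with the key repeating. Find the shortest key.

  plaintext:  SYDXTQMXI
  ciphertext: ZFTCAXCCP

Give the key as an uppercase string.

  i= 0: Z-S =  7 → H
  i= 1: F-Y =  7 → H
  i= 2: T-D = 16 → Q
  i= 3: C-X =  5 → F
  i= 4: A-T =  7 → H
  i= 5: X-Q =  7 → H
  i= 6: C-M = 16 → Q
  i= 7: C-X =  5 → F
  i= 8: P-I =  7 → H
  shifts repeat with period 4: HHQF

HHQF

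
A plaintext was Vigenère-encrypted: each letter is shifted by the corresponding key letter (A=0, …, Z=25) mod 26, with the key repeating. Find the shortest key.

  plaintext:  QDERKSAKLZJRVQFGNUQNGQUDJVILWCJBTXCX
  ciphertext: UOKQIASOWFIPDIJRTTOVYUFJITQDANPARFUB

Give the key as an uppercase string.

  i= 0: U-Q =  4 → E
  i= 1: O-D = 11 → L
  i= 2: K-E =  6 → G
  i= 3: Q-R = 25 → Z
  i= 4: I-K = 24 → Y
  i= 5: A-S =  8 → I
  i= 6: S-A = 18 → S
  i= 7: O-K =  4 → E
  i= 8: W-L = 11 → L
  i= 9: F-Z =  6 → G
  i=10: I-J = 25 → Z
  i=11: P-R = 24 → Y
  i=12: D-V =  8 → I
  i=13: I-Q = 18 → S
  i=14: J-F =  4 → E
  i=15: R-G = 11 → L
  i=16: T-N =  6 → G
  i=17: T-U = 25 → Z
  i=18: O-Q = 24 → Y
  i=19: V-N =  8 → I
  i=20: Y-G = 18 → S
  i=21: U-Q =  4 → E
  i=22: F-U = 11 → L
  i=23: J-D =  6 → G
  i=24: I-J = 25 → Z
  i=25: T-V = 24 → Y
  i=26: Q-I =  8 → I
  i=27: D-L = 18 → S
  i=28: A-W =  4 → E
  i=29: N-C = 11 → L
  i=30: P-J =  6 → G
  i=31: A-B = 25 → Z
  i=32: R-T = 24 → Y
  i=33: F-X =  8 → I
  i=34: U-C = 18 → S
  i=35: B-X =  4 → E
  shifts repeat with period 7: ELGZYIS

ELGZYIS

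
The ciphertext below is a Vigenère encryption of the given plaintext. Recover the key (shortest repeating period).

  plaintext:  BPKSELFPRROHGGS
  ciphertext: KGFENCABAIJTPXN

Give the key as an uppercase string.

JRVM

  i= 0: K-B =  9 → J
  i= 1: G-P = 17 → R
  i= 2: F-K = 21 → V
  i= 3: E-S = 12 → M
  i= 4: N-E =  9 → J
  i= 5: C-L = 17 → R
  i= 6: A-F = 21 → V
  i= 7: B-P = 12 → M
  i= 8: A-R =  9 → J
  i= 9: I-R = 17 → R
  i=10: J-O = 21 → V
  i=11: T-H = 12 → M
  i=12: P-G =  9 → J
  i=13: X-G = 17 → R
  i=14: N-S = 21 → V
  shifts repeat with period 4: JRVM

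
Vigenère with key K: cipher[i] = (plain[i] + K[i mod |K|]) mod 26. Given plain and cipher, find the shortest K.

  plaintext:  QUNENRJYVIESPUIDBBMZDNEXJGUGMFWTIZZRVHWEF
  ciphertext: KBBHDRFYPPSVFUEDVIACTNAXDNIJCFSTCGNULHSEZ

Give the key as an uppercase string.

UHODQAWA

  i= 0: K-Q = 20 → U
  i= 1: B-U =  7 → H
  i= 2: B-N = 14 → O
  i= 3: H-E =  3 → D
  i= 4: D-N = 16 → Q
  i= 5: R-R =  0 → A
  i= 6: F-J = 22 → W
  i= 7: Y-Y =  0 → A
  i= 8: P-V = 20 → U
  i= 9: P-I =  7 → H
  i=10: S-E = 14 → O
  i=11: V-S =  3 → D
  i=12: F-P = 16 → Q
  i=13: U-U =  0 → A
  i=14: E-I = 22 → W
  i=15: D-D =  0 → A
  i=16: V-B = 20 → U
  i=17: I-B =  7 → H
  i=18: A-M = 14 → O
  i=19: C-Z =  3 → D
  i=20: T-D = 16 → Q
  i=21: N-N =  0 → A
  i=22: A-E = 22 → W
  i=23: X-X =  0 → A
  i=24: D-J = 20 → U
  i=25: N-G =  7 → H
  i=26: I-U = 14 → O
  i=27: J-G =  3 → D
  i=28: C-M = 16 → Q
  i=29: F-F =  0 → A
  i=30: S-W = 22 → W
  i=31: T-T =  0 → A
  i=32: C-I = 20 → U
  i=33: G-Z =  7 → H
  i=34: N-Z = 14 → O
  i=35: U-R =  3 → D
  i=36: L-V = 16 → Q
  i=37: H-H =  0 → A
  i=38: S-W = 22 → W
  i=39: E-E =  0 → A
  i=40: Z-F = 20 → U
  shifts repeat with period 8: UHODQAWA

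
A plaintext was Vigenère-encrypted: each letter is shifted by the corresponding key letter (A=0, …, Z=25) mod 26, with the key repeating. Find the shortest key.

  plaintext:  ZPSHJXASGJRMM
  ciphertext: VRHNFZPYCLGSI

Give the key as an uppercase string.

  i= 0: V-Z = 22 → W
  i= 1: R-P =  2 → C
  i= 2: H-S = 15 → P
  i= 3: N-H =  6 → G
  i= 4: F-J = 22 → W
  i= 5: Z-X =  2 → C
  i= 6: P-A = 15 → P
  i= 7: Y-S =  6 → G
  i= 8: C-G = 22 → W
  i= 9: L-J =  2 → C
  i=10: G-R = 15 → P
  i=11: S-M =  6 → G
  i=12: I-M = 22 → W
  shifts repeat with period 4: WCPG

WCPG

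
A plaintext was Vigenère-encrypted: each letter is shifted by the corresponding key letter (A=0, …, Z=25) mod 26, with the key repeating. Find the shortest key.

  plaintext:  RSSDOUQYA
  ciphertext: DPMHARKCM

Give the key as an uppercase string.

MXUE

  i= 0: D-R = 12 → M
  i= 1: P-S = 23 → X
  i= 2: M-S = 20 → U
  i= 3: H-D =  4 → E
  i= 4: A-O = 12 → M
  i= 5: R-U = 23 → X
  i= 6: K-Q = 20 → U
  i= 7: C-Y =  4 → E
  i= 8: M-A = 12 → M
  shifts repeat with period 4: MXUE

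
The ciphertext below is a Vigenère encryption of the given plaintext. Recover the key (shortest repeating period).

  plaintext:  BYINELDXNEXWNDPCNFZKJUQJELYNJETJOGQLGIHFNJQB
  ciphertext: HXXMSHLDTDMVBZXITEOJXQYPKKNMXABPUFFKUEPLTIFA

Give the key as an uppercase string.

  i= 0: H-B =  6 → G
  i= 1: X-Y = 25 → Z
  i= 2: X-I = 15 → P
  i= 3: M-N = 25 → Z
  i= 4: S-E = 14 → O
  i= 5: H-L = 22 → W
  i= 6: L-D =  8 → I
  i= 7: D-X =  6 → G
  i= 8: T-N =  6 → G
  i= 9: D-E = 25 → Z
  i=10: M-X = 15 → P
  i=11: V-W = 25 → Z
  i=12: B-N = 14 → O
  i=13: Z-D = 22 → W
  i=14: X-P =  8 → I
  i=15: I-C =  6 → G
  i=16: T-N =  6 → G
  i=17: E-F = 25 → Z
  i=18: O-Z = 15 → P
  i=19: J-K = 25 → Z
  i=20: X-J = 14 → O
  i=21: Q-U = 22 → W
  i=22: Y-Q =  8 → I
  i=23: P-J =  6 → G
  i=24: K-E =  6 → G
  i=25: K-L = 25 → Z
  i=26: N-Y = 15 → P
  i=27: M-N = 25 → Z
  i=28: X-J = 14 → O
  i=29: A-E = 22 → W
  i=30: B-T =  8 → I
  i=31: P-J =  6 → G
  i=32: U-O =  6 → G
  i=33: F-G = 25 → Z
  i=34: F-Q = 15 → P
  i=35: K-L = 25 → Z
  i=36: U-G = 14 → O
  i=37: E-I = 22 → W
  i=38: P-H =  8 → I
  i=39: L-F =  6 → G
  i=40: T-N =  6 → G
  i=41: I-J = 25 → Z
  i=42: F-Q = 15 → P
  i=43: A-B = 25 → Z
  shifts repeat with period 8: GZPZOWIG

GZPZOWIG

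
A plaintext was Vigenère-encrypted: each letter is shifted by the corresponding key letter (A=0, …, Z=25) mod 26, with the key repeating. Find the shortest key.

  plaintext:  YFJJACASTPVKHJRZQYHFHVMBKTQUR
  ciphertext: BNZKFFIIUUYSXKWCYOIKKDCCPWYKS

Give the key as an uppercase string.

  i= 0: B-Y =  3 → D
  i= 1: N-F =  8 → I
  i= 2: Z-J = 16 → Q
  i= 3: K-J =  1 → B
  i= 4: F-A =  5 → F
  i= 5: F-C =  3 → D
  i= 6: I-A =  8 → I
  i= 7: I-S = 16 → Q
  i= 8: U-T =  1 → B
  i= 9: U-P =  5 → F
  i=10: Y-V =  3 → D
  i=11: S-K =  8 → I
  i=12: X-H = 16 → Q
  i=13: K-J =  1 → B
  i=14: W-R =  5 → F
  i=15: C-Z =  3 → D
  i=16: Y-Q =  8 → I
  i=17: O-Y = 16 → Q
  i=18: I-H =  1 → B
  i=19: K-F =  5 → F
  i=20: K-H =  3 → D
  i=21: D-V =  8 → I
  i=22: C-M = 16 → Q
  i=23: C-B =  1 → B
  i=24: P-K =  5 → F
  i=25: W-T =  3 → D
  i=26: Y-Q =  8 → I
  i=27: K-U = 16 → Q
  i=28: S-R =  1 → B
  shifts repeat with period 5: DIQBF

DIQBF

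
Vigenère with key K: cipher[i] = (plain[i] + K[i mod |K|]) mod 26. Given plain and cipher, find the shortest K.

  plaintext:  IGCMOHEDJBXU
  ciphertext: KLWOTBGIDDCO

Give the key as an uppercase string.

CFU

  i= 0: K-I =  2 → C
  i= 1: L-G =  5 → F
  i= 2: W-C = 20 → U
  i= 3: O-M =  2 → C
  i= 4: T-O =  5 → F
  i= 5: B-H = 20 → U
  i= 6: G-E =  2 → C
  i= 7: I-D =  5 → F
  i= 8: D-J = 20 → U
  i= 9: D-B =  2 → C
  i=10: C-X =  5 → F
  i=11: O-U = 20 → U
  shifts repeat with period 3: CFU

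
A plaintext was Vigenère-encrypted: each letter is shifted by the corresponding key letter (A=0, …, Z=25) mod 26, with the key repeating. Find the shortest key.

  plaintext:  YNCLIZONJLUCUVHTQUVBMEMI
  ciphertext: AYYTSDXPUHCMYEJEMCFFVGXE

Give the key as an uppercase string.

  i= 0: A-Y =  2 → C
  i= 1: Y-N = 11 → L
  i= 2: Y-C = 22 → W
  i= 3: T-L =  8 → I
  i= 4: S-I = 10 → K
  i= 5: D-Z =  4 → E
  i= 6: X-O =  9 → J
  i= 7: P-N =  2 → C
  i= 8: U-J = 11 → L
  i= 9: H-L = 22 → W
  i=10: C-U =  8 → I
  i=11: M-C = 10 → K
  i=12: Y-U =  4 → E
  i=13: E-V =  9 → J
  i=14: J-H =  2 → C
  i=15: E-T = 11 → L
  i=16: M-Q = 22 → W
  i=17: C-U =  8 → I
  i=18: F-V = 10 → K
  i=19: F-B =  4 → E
  i=20: V-M =  9 → J
  i=21: G-E =  2 → C
  i=22: X-M = 11 → L
  i=23: E-I = 22 → W
  shifts repeat with period 7: CLWIKEJ

CLWIKEJ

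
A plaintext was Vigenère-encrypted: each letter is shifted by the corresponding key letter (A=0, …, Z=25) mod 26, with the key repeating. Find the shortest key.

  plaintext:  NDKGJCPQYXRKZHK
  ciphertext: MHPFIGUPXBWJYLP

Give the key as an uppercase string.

ZEFZ

  i= 0: M-N = 25 → Z
  i= 1: H-D =  4 → E
  i= 2: P-K =  5 → F
  i= 3: F-G = 25 → Z
  i= 4: I-J = 25 → Z
  i= 5: G-C =  4 → E
  i= 6: U-P =  5 → F
  i= 7: P-Q = 25 → Z
  i= 8: X-Y = 25 → Z
  i= 9: B-X =  4 → E
  i=10: W-R =  5 → F
  i=11: J-K = 25 → Z
  i=12: Y-Z = 25 → Z
  i=13: L-H =  4 → E
  i=14: P-K =  5 → F
  shifts repeat with period 4: ZEFZ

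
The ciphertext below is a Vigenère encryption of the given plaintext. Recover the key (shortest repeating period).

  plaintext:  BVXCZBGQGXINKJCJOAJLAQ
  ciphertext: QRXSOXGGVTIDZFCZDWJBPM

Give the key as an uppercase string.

  i= 0: Q-B = 15 → P
  i= 1: R-V = 22 → W
  i= 2: X-X =  0 → A
  i= 3: S-C = 16 → Q
  i= 4: O-Z = 15 → P
  i= 5: X-B = 22 → W
  i= 6: G-G =  0 → A
  i= 7: G-Q = 16 → Q
  i= 8: V-G = 15 → P
  i= 9: T-X = 22 → W
  i=10: I-I =  0 → A
  i=11: D-N = 16 → Q
  i=12: Z-K = 15 → P
  i=13: F-J = 22 → W
  i=14: C-C =  0 → A
  i=15: Z-J = 16 → Q
  i=16: D-O = 15 → P
  i=17: W-A = 22 → W
  i=18: J-J =  0 → A
  i=19: B-L = 16 → Q
  i=20: P-A = 15 → P
  i=21: M-Q = 22 → W
  shifts repeat with period 4: PWAQ

PWAQ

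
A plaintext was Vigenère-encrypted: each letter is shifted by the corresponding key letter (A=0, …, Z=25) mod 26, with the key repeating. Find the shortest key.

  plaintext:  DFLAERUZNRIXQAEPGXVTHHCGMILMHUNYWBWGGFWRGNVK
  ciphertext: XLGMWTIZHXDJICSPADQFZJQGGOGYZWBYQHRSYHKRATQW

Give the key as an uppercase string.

UGVMSCOA

  i= 0: X-D = 20 → U
  i= 1: L-F =  6 → G
  i= 2: G-L = 21 → V
  i= 3: M-A = 12 → M
  i= 4: W-E = 18 → S
  i= 5: T-R =  2 → C
  i= 6: I-U = 14 → O
  i= 7: Z-Z =  0 → A
  i= 8: H-N = 20 → U
  i= 9: X-R =  6 → G
  i=10: D-I = 21 → V
  i=11: J-X = 12 → M
  i=12: I-Q = 18 → S
  i=13: C-A =  2 → C
  i=14: S-E = 14 → O
  i=15: P-P =  0 → A
  i=16: A-G = 20 → U
  i=17: D-X =  6 → G
  i=18: Q-V = 21 → V
  i=19: F-T = 12 → M
  i=20: Z-H = 18 → S
  i=21: J-H =  2 → C
  i=22: Q-C = 14 → O
  i=23: G-G =  0 → A
  i=24: G-M = 20 → U
  i=25: O-I =  6 → G
  i=26: G-L = 21 → V
  i=27: Y-M = 12 → M
  i=28: Z-H = 18 → S
  i=29: W-U =  2 → C
  i=30: B-N = 14 → O
  i=31: Y-Y =  0 → A
  i=32: Q-W = 20 → U
  i=33: H-B =  6 → G
  i=34: R-W = 21 → V
  i=35: S-G = 12 → M
  i=36: Y-G = 18 → S
  i=37: H-F =  2 → C
  i=38: K-W = 14 → O
  i=39: R-R =  0 → A
  i=40: A-G = 20 → U
  i=41: T-N =  6 → G
  i=42: Q-V = 21 → V
  i=43: W-K = 12 → M
  shifts repeat with period 8: UGVMSCOA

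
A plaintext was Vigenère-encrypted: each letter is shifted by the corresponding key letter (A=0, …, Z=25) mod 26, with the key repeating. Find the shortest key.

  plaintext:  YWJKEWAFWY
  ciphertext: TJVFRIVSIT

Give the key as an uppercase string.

  i= 0: T-Y = 21 → V
  i= 1: J-W = 13 → N
  i= 2: V-J = 12 → M
  i= 3: F-K = 21 → V
  i= 4: R-E = 13 → N
  i= 5: I-W = 12 → M
  i= 6: V-A = 21 → V
  i= 7: S-F = 13 → N
  i= 8: I-W = 12 → M
  i= 9: T-Y = 21 → V
  shifts repeat with period 3: VNM

VNM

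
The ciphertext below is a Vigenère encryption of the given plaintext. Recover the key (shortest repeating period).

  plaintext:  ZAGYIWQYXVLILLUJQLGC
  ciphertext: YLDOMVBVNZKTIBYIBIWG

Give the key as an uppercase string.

  i= 0: Y-Z = 25 → Z
  i= 1: L-A = 11 → L
  i= 2: D-G = 23 → X
  i= 3: O-Y = 16 → Q
  i= 4: M-I =  4 → E
  i= 5: V-W = 25 → Z
  i= 6: B-Q = 11 → L
  i= 7: V-Y = 23 → X
  i= 8: N-X = 16 → Q
  i= 9: Z-V =  4 → E
  i=10: K-L = 25 → Z
  i=11: T-I = 11 → L
  i=12: I-L = 23 → X
  i=13: B-L = 16 → Q
  i=14: Y-U =  4 → E
  i=15: I-J = 25 → Z
  i=16: B-Q = 11 → L
  i=17: I-L = 23 → X
  i=18: W-G = 16 → Q
  i=19: G-C =  4 → E
  shifts repeat with period 5: ZLXQE

ZLXQE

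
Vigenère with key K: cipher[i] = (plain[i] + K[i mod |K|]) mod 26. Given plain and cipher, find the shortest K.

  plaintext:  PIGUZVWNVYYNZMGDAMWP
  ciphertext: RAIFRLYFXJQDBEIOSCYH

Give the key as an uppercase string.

  i= 0: R-P =  2 → C
  i= 1: A-I = 18 → S
  i= 2: I-G =  2 → C
  i= 3: F-U = 11 → L
  i= 4: R-Z = 18 → S
  i= 5: L-V = 16 → Q
  i= 6: Y-W =  2 → C
  i= 7: F-N = 18 → S
  i= 8: X-V =  2 → C
  i= 9: J-Y = 11 → L
  i=10: Q-Y = 18 → S
  i=11: D-N = 16 → Q
  i=12: B-Z =  2 → C
  i=13: E-M = 18 → S
  i=14: I-G =  2 → C
  i=15: O-D = 11 → L
  i=16: S-A = 18 → S
  i=17: C-M = 16 → Q
  i=18: Y-W =  2 → C
  i=19: H-P = 18 → S
  shifts repeat with period 6: CSCLSQ

CSCLSQ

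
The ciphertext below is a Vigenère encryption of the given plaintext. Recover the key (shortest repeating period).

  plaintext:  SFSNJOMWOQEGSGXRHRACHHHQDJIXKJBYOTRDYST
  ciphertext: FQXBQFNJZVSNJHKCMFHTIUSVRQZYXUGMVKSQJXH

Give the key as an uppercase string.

NLFOHRB

  i= 0: F-S = 13 → N
  i= 1: Q-F = 11 → L
  i= 2: X-S =  5 → F
  i= 3: B-N = 14 → O
  i= 4: Q-J =  7 → H
  i= 5: F-O = 17 → R
  i= 6: N-M =  1 → B
  i= 7: J-W = 13 → N
  i= 8: Z-O = 11 → L
  i= 9: V-Q =  5 → F
  i=10: S-E = 14 → O
  i=11: N-G =  7 → H
  i=12: J-S = 17 → R
  i=13: H-G =  1 → B
  i=14: K-X = 13 → N
  i=15: C-R = 11 → L
  i=16: M-H =  5 → F
  i=17: F-R = 14 → O
  i=18: H-A =  7 → H
  i=19: T-C = 17 → R
  i=20: I-H =  1 → B
  i=21: U-H = 13 → N
  i=22: S-H = 11 → L
  i=23: V-Q =  5 → F
  i=24: R-D = 14 → O
  i=25: Q-J =  7 → H
  i=26: Z-I = 17 → R
  i=27: Y-X =  1 → B
  i=28: X-K = 13 → N
  i=29: U-J = 11 → L
  i=30: G-B =  5 → F
  i=31: M-Y = 14 → O
  i=32: V-O =  7 → H
  i=33: K-T = 17 → R
  i=34: S-R =  1 → B
  i=35: Q-D = 13 → N
  i=36: J-Y = 11 → L
  i=37: X-S =  5 → F
  i=38: H-T = 14 → O
  shifts repeat with period 7: NLFOHRB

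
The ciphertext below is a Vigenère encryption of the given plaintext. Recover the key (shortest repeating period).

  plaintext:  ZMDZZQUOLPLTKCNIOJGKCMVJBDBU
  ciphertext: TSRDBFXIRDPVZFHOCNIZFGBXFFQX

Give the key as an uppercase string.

  i= 0: T-Z = 20 → U
  i= 1: S-M =  6 → G
  i= 2: R-D = 14 → O
  i= 3: D-Z =  4 → E
  i= 4: B-Z =  2 → C
  i= 5: F-Q = 15 → P
  i= 6: X-U =  3 → D
  i= 7: I-O = 20 → U
  i= 8: R-L =  6 → G
  i= 9: D-P = 14 → O
  i=10: P-L =  4 → E
  i=11: V-T =  2 → C
  i=12: Z-K = 15 → P
  i=13: F-C =  3 → D
  i=14: H-N = 20 → U
  i=15: O-I =  6 → G
  i=16: C-O = 14 → O
  i=17: N-J =  4 → E
  i=18: I-G =  2 → C
  i=19: Z-K = 15 → P
  i=20: F-C =  3 → D
  i=21: G-M = 20 → U
  i=22: B-V =  6 → G
  i=23: X-J = 14 → O
  i=24: F-B =  4 → E
  i=25: F-D =  2 → C
  i=26: Q-B = 15 → P
  i=27: X-U =  3 → D
  shifts repeat with period 7: UGOECPD

UGOECPD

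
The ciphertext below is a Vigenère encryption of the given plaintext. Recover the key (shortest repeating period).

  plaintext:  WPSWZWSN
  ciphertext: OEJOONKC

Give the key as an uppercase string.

SPR

  i= 0: O-W = 18 → S
  i= 1: E-P = 15 → P
  i= 2: J-S = 17 → R
  i= 3: O-W = 18 → S
  i= 4: O-Z = 15 → P
  i= 5: N-W = 17 → R
  i= 6: K-S = 18 → S
  i= 7: C-N = 15 → P
  shifts repeat with period 3: SPR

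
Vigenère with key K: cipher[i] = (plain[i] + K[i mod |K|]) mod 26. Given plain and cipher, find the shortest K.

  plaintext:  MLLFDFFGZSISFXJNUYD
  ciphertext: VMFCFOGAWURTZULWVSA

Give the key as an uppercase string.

  i= 0: V-M =  9 → J
  i= 1: M-L =  1 → B
  i= 2: F-L = 20 → U
  i= 3: C-F = 23 → X
  i= 4: F-D =  2 → C
  i= 5: O-F =  9 → J
  i= 6: G-F =  1 → B
  i= 7: A-G = 20 → U
  i= 8: W-Z = 23 → X
  i= 9: U-S =  2 → C
  i=10: R-I =  9 → J
  i=11: T-S =  1 → B
  i=12: Z-F = 20 → U
  i=13: U-X = 23 → X
  i=14: L-J =  2 → C
  i=15: W-N =  9 → J
  i=16: V-U =  1 → B
  i=17: S-Y = 20 → U
  i=18: A-D = 23 → X
  shifts repeat with period 5: JBUXC

JBUXC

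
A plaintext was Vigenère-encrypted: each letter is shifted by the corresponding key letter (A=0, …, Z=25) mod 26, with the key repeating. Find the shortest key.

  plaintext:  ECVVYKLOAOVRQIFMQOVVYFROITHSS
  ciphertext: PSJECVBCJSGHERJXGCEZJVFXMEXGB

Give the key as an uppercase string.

  i= 0: P-E = 11 → L
  i= 1: S-C = 16 → Q
  i= 2: J-V = 14 → O
  i= 3: E-V =  9 → J
  i= 4: C-Y =  4 → E
  i= 5: V-K = 11 → L
  i= 6: B-L = 16 → Q
  i= 7: C-O = 14 → O
  i= 8: J-A =  9 → J
  i= 9: S-O =  4 → E
  i=10: G-V = 11 → L
  i=11: H-R = 16 → Q
  i=12: E-Q = 14 → O
  i=13: R-I =  9 → J
  i=14: J-F =  4 → E
  i=15: X-M = 11 → L
  i=16: G-Q = 16 → Q
  i=17: C-O = 14 → O
  i=18: E-V =  9 → J
  i=19: Z-V =  4 → E
  i=20: J-Y = 11 → L
  i=21: V-F = 16 → Q
  i=22: F-R = 14 → O
  i=23: X-O =  9 → J
  i=24: M-I =  4 → E
  i=25: E-T = 11 → L
  i=26: X-H = 16 → Q
  i=27: G-S = 14 → O
  i=28: B-S =  9 → J
  shifts repeat with period 5: LQOJE

LQOJE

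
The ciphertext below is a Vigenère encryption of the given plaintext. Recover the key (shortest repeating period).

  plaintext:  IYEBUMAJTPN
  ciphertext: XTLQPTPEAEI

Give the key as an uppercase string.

  i= 0: X-I = 15 → P
  i= 1: T-Y = 21 → V
  i= 2: L-E =  7 → H
  i= 3: Q-B = 15 → P
  i= 4: P-U = 21 → V
  i= 5: T-M =  7 → H
  i= 6: P-A = 15 → P
  i= 7: E-J = 21 → V
  i= 8: A-T =  7 → H
  i= 9: E-P = 15 → P
  i=10: I-N = 21 → V
  shifts repeat with period 3: PVH

PVH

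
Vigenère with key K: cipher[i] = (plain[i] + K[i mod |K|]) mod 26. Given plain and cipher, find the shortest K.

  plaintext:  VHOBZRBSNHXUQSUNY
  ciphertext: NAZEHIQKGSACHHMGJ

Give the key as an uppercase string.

  i= 0: N-V = 18 → S
  i= 1: A-H = 19 → T
  i= 2: Z-O = 11 → L
  i= 3: E-B =  3 → D
  i= 4: H-Z =  8 → I
  i= 5: I-R = 17 → R
  i= 6: Q-B = 15 → P
  i= 7: K-S = 18 → S
  i= 8: G-N = 19 → T
  i= 9: S-H = 11 → L
  i=10: A-X =  3 → D
  i=11: C-U =  8 → I
  i=12: H-Q = 17 → R
  i=13: H-S = 15 → P
  i=14: M-U = 18 → S
  i=15: G-N = 19 → T
  i=16: J-Y = 11 → L
  shifts repeat with period 7: STLDIRP

STLDIRP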